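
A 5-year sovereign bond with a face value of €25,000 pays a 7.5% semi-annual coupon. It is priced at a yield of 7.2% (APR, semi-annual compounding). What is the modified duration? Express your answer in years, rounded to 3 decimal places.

Periodic yield y = 0.036. First find Macaulay duration:
  t   CF        PV=CF/(1+0.036)^t    t·PV
  1       937.50       904.9228       904.9228
  2       937.50       873.4776     1,746.9552
  3       937.50       843.1251     2,529.3753
  4       937.50       813.8273     3,255.3092
  5       937.50       785.5476     3,927.7379
  6       937.50       758.2506     4,549.5034
  7       937.50       731.9021     5,123.3146
  8       937.50       706.4692     5,651.7536
  9       937.50       681.9201     6,137.2807
  10   25,937.50    18,210.8644   182,108.6437
  Σ                 25,310.3067   215,934.7964
P = 25,310.3067; Macaulay duration = 215,934.7964 / 25,310.3067 = 8.53150 half-year periods = 4.26575 years.
Modified duration = D_Mac / (1 + y) = 4.26575 / 1.036 = 4.11752 years.

4.118 years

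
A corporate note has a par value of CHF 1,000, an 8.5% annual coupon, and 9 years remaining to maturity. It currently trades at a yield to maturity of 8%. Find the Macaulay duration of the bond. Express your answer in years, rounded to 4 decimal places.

Periodic yield y = 0.08. Discount each cash flow and weight by its year:
  t   CF        PV=CF/(1+0.08)^t    t·PV
  1        85.00        78.7037        78.7037
  2        85.00        72.8738       145.7476
  3        85.00        67.4757       202.4272
  4        85.00        62.4775       249.9101
  5        85.00        57.8496       289.2479
  6        85.00        53.5644       321.3865
  7        85.00        49.5967       347.1768
  8        85.00        45.9229       367.3828
  9     1,085.00       542.7701     4,884.9312
  Σ                  1,031.2344     6,886.9138
Price P = Σ PV = 1,031.2344.
Macaulay duration = Σ(t·PV) / P = 6,886.9138 / 1,031.2344 = 6.67832 years.

6.6783 years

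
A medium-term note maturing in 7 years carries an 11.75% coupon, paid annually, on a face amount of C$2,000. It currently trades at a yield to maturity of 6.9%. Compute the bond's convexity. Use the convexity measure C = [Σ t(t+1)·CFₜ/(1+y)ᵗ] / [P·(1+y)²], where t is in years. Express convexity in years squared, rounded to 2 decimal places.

33.86

With y = 0.069:
  t   CF        PV=CF/(1+0.069)^t    t·PV        t(t+1)·PV
  1       235.00       219.8316       219.8316         439.6632
  2       235.00       205.6423       411.2846       1,233.8538
  3       235.00       192.3688       577.1065       2,308.4262
  4       235.00       179.9522       719.8086       3,599.0430
  5       235.00       168.3369       841.6845       5,050.1071
  6       235.00       157.4714       944.8283       6,613.7979
  7     2,235.00     1,400.9853     9,806.8974      78,455.1791
  Σ                  2,524.5885    13,521.4415      97,700.0704
P = 2,524.5885.
Convexity = Σ t(t+1)·PV / [P·(1+y)²] = 97,700.0704 / (2,524.5885 × 1.142761) = 33.86483.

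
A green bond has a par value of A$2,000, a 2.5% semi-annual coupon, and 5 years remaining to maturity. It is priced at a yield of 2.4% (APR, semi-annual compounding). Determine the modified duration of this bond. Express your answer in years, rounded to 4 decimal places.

4.6758 years

Periodic yield y = 0.012. First find Macaulay duration:
  t   CF        PV=CF/(1+0.012)^t    t·PV
  1        25.00        24.7036        24.7036
  2        25.00        24.4106        48.8213
  3        25.00        24.1212        72.3635
  4        25.00        23.8352        95.3406
  5        25.00        23.5525       117.7626
  6        25.00        23.2732       139.6395
  7        25.00        22.9973       160.9809
  8        25.00        22.7246       181.7967
  9        25.00        22.4551       202.0961
  10    2,025.00     1,797.2972    17,972.9722
  Σ                  2,009.3705    19,016.4769
P = 2,009.3705; Macaulay duration = 19,016.4769 / 2,009.3705 = 9.46390 half-year periods = 4.73195 years.
Modified duration = D_Mac / (1 + y) = 4.73195 / 1.012 = 4.67584 years.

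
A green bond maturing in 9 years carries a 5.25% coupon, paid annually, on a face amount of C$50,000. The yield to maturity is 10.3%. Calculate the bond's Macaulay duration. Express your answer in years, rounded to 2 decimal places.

7.05 years

Periodic yield y = 0.103. Discount each cash flow and weight by its year:
  t   CF        PV=CF/(1+0.103)^t    t·PV
  1     2,625.00     2,379.8731     2,379.8731
  2     2,625.00     2,157.6365     4,315.2730
  3     2,625.00     1,956.1528     5,868.4583
  4     2,625.00     1,773.4839     7,093.9357
  5     2,625.00     1,607.8730     8,039.3651
  6     2,625.00     1,457.7271     8,746.3627
  7     2,625.00     1,321.6021     9,251.2147
  8     2,625.00     1,198.1887     9,585.5094
  9    52,625.00    21,777.7244   195,999.5193
  Σ                 35,630.2616   251,279.5113
Price P = Σ PV = 35,630.2616.
Macaulay duration = Σ(t·PV) / P = 251,279.5113 / 35,630.2616 = 7.05242 years.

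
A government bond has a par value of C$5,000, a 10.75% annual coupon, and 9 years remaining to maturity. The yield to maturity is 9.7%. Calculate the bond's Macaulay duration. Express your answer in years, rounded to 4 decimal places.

Periodic yield y = 0.097. Discount each cash flow and weight by its year:
  t   CF        PV=CF/(1+0.097)^t    t·PV
  1       537.50       489.9727       489.9727
  2       537.50       446.6478       893.2956
  3       537.50       407.1539     1,221.4617
  4       537.50       371.1521     1,484.6085
  5       537.50       338.3338     1,691.6688
  6       537.50       308.4173     1,850.5037
  7       537.50       281.1461     1,968.0228
  8       537.50       256.2863     2,050.2907
  9     5,537.50     2,406.8781    21,661.9027
  Σ                  5,305.9880    33,311.7270
Price P = Σ PV = 5,305.9880.
Macaulay duration = Σ(t·PV) / P = 33,311.7270 / 5,305.9880 = 6.27814 years.

6.2781 years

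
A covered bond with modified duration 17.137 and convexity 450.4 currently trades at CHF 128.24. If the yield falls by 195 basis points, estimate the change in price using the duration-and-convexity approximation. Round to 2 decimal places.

+CHF 53.84

Duration effect: -D_mod·Δy = -17.137 × (-0.0195) = +0.3341715
Convexity effect: ½·C·(Δy)² = 0.5 × 450.4 × (-0.0195)² = +0.0856323
ΔP/P ≈ +0.3341715 + 0.0856323 = +0.4198038
ΔP ≈ 128.24 × (+0.4198038) = +53.835639312.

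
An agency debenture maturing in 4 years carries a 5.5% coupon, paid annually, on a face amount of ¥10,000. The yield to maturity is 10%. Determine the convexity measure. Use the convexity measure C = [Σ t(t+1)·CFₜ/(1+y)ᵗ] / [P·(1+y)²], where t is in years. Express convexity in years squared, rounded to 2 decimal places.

With y = 0.1:
  t   CF        PV=CF/(1+0.1)^t    t·PV        t(t+1)·PV
  1       550.00       500.0000       500.0000       1,000.0000
  2       550.00       454.5455       909.0909       2,727.2727
  3       550.00       413.2231     1,239.6694       4,958.6777
  4    10,550.00     7,205.7920    28,823.1678     144,115.8391
  Σ                  8,573.5605    31,471.9281     152,801.7895
P = 8,573.5605.
Convexity = Σ t(t+1)·PV / [P·(1+y)²] = 152,801.7895 / (8,573.5605 × 1.210000) = 14.72929.

14.73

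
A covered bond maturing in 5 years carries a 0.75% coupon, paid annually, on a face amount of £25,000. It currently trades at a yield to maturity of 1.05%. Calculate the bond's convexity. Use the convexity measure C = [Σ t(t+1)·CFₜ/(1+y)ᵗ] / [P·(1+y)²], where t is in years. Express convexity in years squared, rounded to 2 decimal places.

28.80

With y = 0.0105:
  t   CF        PV=CF/(1+0.0105)^t    t·PV        t(t+1)·PV
  1       187.50       185.5517       185.5517         371.1034
  2       187.50       183.6237       367.2473       1,101.7420
  3       187.50       181.7156       545.1469       2,180.5877
  4       187.50       179.8275       719.3098       3,596.5491
  5    25,187.50    23,905.8106   119,529.0530     717,174.3178
  Σ                 24,636.5291   121,346.3087     724,424.3000
P = 24,636.5291.
Convexity = Σ t(t+1)·PV / [P·(1+y)²] = 724,424.3000 / (24,636.5291 × 1.021110) = 28.79658.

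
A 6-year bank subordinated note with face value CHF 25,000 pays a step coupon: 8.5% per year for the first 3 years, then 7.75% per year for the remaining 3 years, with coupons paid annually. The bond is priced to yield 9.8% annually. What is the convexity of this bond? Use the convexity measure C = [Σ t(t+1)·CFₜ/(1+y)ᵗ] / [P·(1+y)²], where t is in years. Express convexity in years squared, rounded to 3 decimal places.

26.518

With y = 0.098:
  t   CF        PV=CF/(1+0.098)^t    t·PV        t(t+1)·PV
  1     2,125.00     1,935.3370     1,935.3370       3,870.6740
  2     2,125.00     1,762.6020     3,525.2040      10,575.6119
  3     2,125.00     1,605.2841     4,815.8524      19,263.4096
  4     1,937.50     1,333.0068     5,332.0270      26,660.1351
  5     1,937.50     1,214.0317     6,070.1583      36,420.9496
  6    26,937.50    15,372.4556    92,234.7335     645,643.1344
  Σ                 23,222.7171   113,913.3121     742,433.9147
P = 23,222.7171.
Convexity = Σ t(t+1)·PV / [P·(1+y)²] = 742,433.9147 / (23,222.7171 × 1.205604) = 26.51796.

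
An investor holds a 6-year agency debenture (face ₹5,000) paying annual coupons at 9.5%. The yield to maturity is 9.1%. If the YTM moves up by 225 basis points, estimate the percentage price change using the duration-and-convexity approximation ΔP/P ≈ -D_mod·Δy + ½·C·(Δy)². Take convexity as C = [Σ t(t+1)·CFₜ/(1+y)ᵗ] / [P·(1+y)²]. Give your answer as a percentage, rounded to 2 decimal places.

-9.34%

With y = 0.091:
  t   CF        PV=CF/(1+0.091)^t    t·PV        t(t+1)·PV
  1       475.00       435.3804       435.3804         870.7608
  2       475.00       399.0654       798.1309       2,394.3926
  3       475.00       365.7795     1,097.3385       4,389.3540
  4       475.00       335.2699     1,341.0797       6,705.3987
  5       475.00       307.3052     1,536.5258       9,219.1549
  6     5,475.00     3,246.6511    19,479.9066     136,359.3462
  Σ                  5,089.4515    24,688.3619     159,938.4071
P = 5,089.4515; D_Mac = 4.85089 yrs; D_mod = 4.44628 yrs; C = 26.40172.
Duration effect: -4.44628 × (+0.0225) = -0.100041
Convexity effect: 0.5 × 26.40172 × (0.0225)² = +0.0066829
ΔP/P ≈ -0.100041 + 0.0066829 = -0.093358 = -9.3358%.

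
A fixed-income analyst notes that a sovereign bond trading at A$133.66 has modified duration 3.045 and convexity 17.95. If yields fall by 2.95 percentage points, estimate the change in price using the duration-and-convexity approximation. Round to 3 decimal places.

Duration effect: -D_mod·Δy = -3.045 × (-0.0295) = +0.0898275
Convexity effect: ½·C·(Δy)² = 0.5 × 17.95 × (-0.0295)² = +0.00781049375
ΔP/P ≈ +0.0898275 + 0.00781049375 = +0.09763799375
ΔP ≈ 133.66 × (+0.09763799375) = +13.050294244625.

+A$13.050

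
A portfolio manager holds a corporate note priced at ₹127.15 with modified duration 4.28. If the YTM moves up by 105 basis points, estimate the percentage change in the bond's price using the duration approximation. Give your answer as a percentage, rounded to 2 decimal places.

-4.49%

Duration approximation: ΔP/P ≈ -D_mod · Δy = -4.28 × (+0.0105) = -0.044940.
As a percentage: -4.4940%.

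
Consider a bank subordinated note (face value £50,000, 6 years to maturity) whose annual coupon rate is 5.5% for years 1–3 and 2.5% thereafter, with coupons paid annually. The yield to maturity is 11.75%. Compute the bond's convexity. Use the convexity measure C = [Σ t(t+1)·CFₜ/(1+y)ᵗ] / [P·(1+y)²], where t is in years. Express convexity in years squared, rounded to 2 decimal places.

With y = 0.1175:
  t   CF        PV=CF/(1+0.1175)^t    t·PV        t(t+1)·PV
  1     2,750.00     2,460.8501     2,460.8501       4,921.7002
  2     2,750.00     2,202.1030     4,404.2060      13,212.6181
  3     2,750.00     1,970.5620     5,911.6859      23,646.7437
  4     1,250.00       801.5302     3,206.1208      16,030.6038
  5     1,250.00       717.2530     3,586.2648      21,517.5890
  6    51,250.00    26,315.3214   157,891.9285   1,105,243.4996
  Σ                 34,467.6197   177,461.0562   1,184,572.7544
P = 34,467.6197.
Convexity = Σ t(t+1)·PV / [P·(1+y)²] = 1,184,572.7544 / (34,467.6197 × 1.248806) = 27.52044.

27.52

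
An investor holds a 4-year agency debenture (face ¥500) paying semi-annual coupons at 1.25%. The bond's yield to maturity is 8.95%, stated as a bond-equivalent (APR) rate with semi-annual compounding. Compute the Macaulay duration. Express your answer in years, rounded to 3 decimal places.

Periodic yield y = 0.04475. Discount each cash flow and weight by its period:
  t   CF        PV=CF/(1+0.04475)^t    t·PV
  1        3.125         2.9911         2.9911
  2        3.125         2.8630         5.7261
  3        3.125         2.7404         8.2212
  4        3.125         2.6230        10.4921
  5        3.125         2.5107        12.5533
  6        3.125         2.4031        14.4187
  7        3.125         2.3002        16.1013
  8      503.125       354.4679     2,835.7429
  Σ                    372.8994     2,906.2466
Price P = Σ PV = 372.8994.
Macaulay duration = Σ(t·PV) / P = 2,906.2466 / 372.8994 = 7.79365 half-year periods.
In years: 7.79365 / 2 = 3.89682 years.

3.897 years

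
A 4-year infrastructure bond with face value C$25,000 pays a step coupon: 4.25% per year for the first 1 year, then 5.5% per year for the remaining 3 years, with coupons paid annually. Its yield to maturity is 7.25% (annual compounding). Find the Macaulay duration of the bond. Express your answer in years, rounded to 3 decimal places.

3.721 years

Periodic yield y = 0.0725. Discount each cash flow and weight by its year:
  t   CF        PV=CF/(1+0.0725)^t    t·PV
  1     1,062.50       990.6760       990.6760
  2     1,375.00     1,195.3858     2,390.7716
  3     1,375.00     1,114.5788     3,343.7365
  4    26,375.00    19,934.4044    79,737.6177
  Σ                 23,235.0451    86,462.8018
Price P = Σ PV = 23,235.0451.
Macaulay duration = Σ(t·PV) / P = 86,462.8018 / 23,235.0451 = 3.72122 years.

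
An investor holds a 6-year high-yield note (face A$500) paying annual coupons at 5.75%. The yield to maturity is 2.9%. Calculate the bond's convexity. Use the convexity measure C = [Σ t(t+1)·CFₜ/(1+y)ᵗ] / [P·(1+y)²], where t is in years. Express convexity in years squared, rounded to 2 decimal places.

With y = 0.029:
  t   CF        PV=CF/(1+0.029)^t    t·PV        t(t+1)·PV
  1        28.75        27.9397        27.9397          55.8795
  2        28.75        27.1523        54.3047         162.9140
  3        28.75        26.3871        79.1613         316.6452
  4        28.75        25.6434       102.5738         512.8689
  5        28.75        24.9207       124.6037         747.6223
  6       528.75       445.4081     2,672.4487      18,707.1411
  Σ                    577.4515     3,061.0319      20,503.0710
P = 577.4515.
Convexity = Σ t(t+1)·PV / [P·(1+y)²] = 20,503.0710 / (577.4515 × 1.058841) = 33.53302.

33.53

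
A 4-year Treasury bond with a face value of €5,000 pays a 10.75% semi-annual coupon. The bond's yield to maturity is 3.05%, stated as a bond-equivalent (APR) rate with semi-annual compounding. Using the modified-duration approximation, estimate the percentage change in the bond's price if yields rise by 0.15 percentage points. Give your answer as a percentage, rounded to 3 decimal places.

-0.508%

Periodic yield y = 0.01525. Modified duration first:
  t   CF        PV=CF/(1+0.01525)^t    t·PV
  1       268.75       264.7131       264.7131
  2       268.75       260.7369       521.4738
  3       268.75       256.8204       770.4611
  4       268.75       252.9627     1,011.8508
  5       268.75       249.1630     1,245.8148
  6       268.75       245.4203     1,472.5218
  7       268.75       241.7339     1,692.1370
  8     5,268.75     4,667.9222    37,343.3774
  Σ                  6,439.4724    44,322.3498
P = 6,439.4724; D_Mac = 6.88292 half-year periods = 3.44146 yrs; D_mod = 3.44146/(1+0.01525) = 3.38976 yrs.
ΔP/P ≈ -D_mod · Δy = -3.38976 × (+0.0015) = -0.005085 = -0.5085%.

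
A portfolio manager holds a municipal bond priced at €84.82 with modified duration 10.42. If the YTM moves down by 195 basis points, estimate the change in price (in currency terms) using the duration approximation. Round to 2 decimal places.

Duration approximation: ΔP/P ≈ -D_mod · Δy = -10.42 × (-0.0195) = +0.203190.
ΔP ≈ 84.82 × (+0.203190) = +17.2345758.

+€17.23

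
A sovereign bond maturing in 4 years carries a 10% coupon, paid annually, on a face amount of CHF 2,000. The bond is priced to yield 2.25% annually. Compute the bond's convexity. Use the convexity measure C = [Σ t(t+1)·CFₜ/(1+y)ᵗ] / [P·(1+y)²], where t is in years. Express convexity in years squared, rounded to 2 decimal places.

With y = 0.0225:
  t   CF        PV=CF/(1+0.0225)^t    t·PV        t(t+1)·PV
  1       200.00       195.5990       195.5990         391.1980
  2       200.00       191.2949       382.5898       1,147.7693
  3       200.00       187.0855       561.2564       2,245.0256
  4     2,200.00     2,012.6554     8,050.6214      40,253.1072
  Σ                  2,586.6347     9,190.0666      44,037.1001
P = 2,586.6347.
Convexity = Σ t(t+1)·PV / [P·(1+y)²] = 44,037.1001 / (2,586.6347 × 1.045506) = 16.28385.

16.28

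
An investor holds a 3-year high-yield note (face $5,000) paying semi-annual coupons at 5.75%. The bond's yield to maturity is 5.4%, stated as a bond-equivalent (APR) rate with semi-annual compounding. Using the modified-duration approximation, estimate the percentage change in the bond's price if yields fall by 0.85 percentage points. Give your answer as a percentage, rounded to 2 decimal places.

+2.32%

Periodic yield y = 0.027. Modified duration first:
  t   CF        PV=CF/(1+0.027)^t    t·PV
  1       143.75       139.9708       139.9708
  2       143.75       136.2909       272.5819
  3       143.75       132.7078       398.1235
  4       143.75       129.2189       516.8756
  5       143.75       125.8217       629.1086
  6     5,143.75     4,383.8652    26,303.1912
  Σ                  5,047.8754    28,259.8516
P = 5,047.8754; D_Mac = 5.59837 half-year periods = 2.79918 yrs; D_mod = 2.79918/(1+0.027) = 2.72559 yrs.
ΔP/P ≈ -D_mod · Δy = -2.72559 × (-0.0085) = +0.023168 = +2.3168%.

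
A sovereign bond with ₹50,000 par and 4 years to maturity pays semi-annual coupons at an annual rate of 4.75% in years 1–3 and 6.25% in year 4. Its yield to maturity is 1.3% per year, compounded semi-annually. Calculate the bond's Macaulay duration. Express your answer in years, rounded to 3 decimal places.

3.713 years

Periodic yield y = 0.0065. Discount each cash flow and weight by its period:
  t   CF        PV=CF/(1+0.0065)^t    t·PV
  1     1,187.50     1,179.8311     1,179.8311
  2     1,187.50     1,172.2117     2,344.4234
  3     1,187.50     1,164.6416     3,493.9247
  4     1,187.50     1,157.1203     4,628.4811
  5     1,187.50     1,149.6476     5,748.2378
  6     1,187.50     1,142.2231     6,853.3387
  7     1,562.50     1,493.2192    10,452.5345
  8    51,562.50    48,958.0072   391,664.0578
  Σ                 57,416.9018   426,364.8291
Price P = Σ PV = 57,416.9018.
Macaulay duration = Σ(t·PV) / P = 426,364.8291 / 57,416.9018 = 7.42577 half-year periods.
In years: 7.42577 / 2 = 3.71289 years.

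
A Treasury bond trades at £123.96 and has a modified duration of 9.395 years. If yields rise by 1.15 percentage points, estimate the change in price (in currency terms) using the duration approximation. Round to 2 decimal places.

Duration approximation: ΔP/P ≈ -D_mod · Δy = -9.395 × (+0.0115) = -0.1080425.
ΔP ≈ 123.96 × (-0.1080425) = -13.3929483.

-£13.39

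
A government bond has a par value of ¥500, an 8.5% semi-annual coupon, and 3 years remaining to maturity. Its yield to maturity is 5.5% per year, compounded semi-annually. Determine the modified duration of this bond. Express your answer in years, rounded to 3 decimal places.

Periodic yield y = 0.0275. First find Macaulay duration:
  t   CF        PV=CF/(1+0.0275)^t    t·PV
  1        21.25        20.6813        20.6813
  2        21.25        20.1278        40.2555
  3        21.25        19.5891        58.7672
  4        21.25        19.0648        76.2591
  5        21.25        18.5545        92.7726
  6       521.25       442.9504     2,657.7023
  Σ                    540.9678     2,946.4379
P = 540.9678; Macaulay duration = 2,946.4379 / 540.9678 = 5.44661 half-year periods = 2.72330 years.
Modified duration = D_Mac / (1 + y) = 2.72330 / 1.0275 = 2.65042 years.

2.650 years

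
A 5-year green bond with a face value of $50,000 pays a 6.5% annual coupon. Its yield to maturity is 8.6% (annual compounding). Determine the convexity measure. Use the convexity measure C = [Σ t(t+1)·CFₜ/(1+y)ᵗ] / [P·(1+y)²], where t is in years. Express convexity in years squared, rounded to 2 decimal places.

21.39

With y = 0.086:
  t   CF        PV=CF/(1+0.086)^t    t·PV        t(t+1)·PV
  1     3,250.00     2,992.6335     2,992.6335       5,985.2670
  2     3,250.00     2,755.6478     5,511.2956      16,533.8868
  3     3,250.00     2,537.4289     7,612.2868      30,449.1470
  4     3,250.00     2,336.4907     9,345.9629      46,729.8143
  5    53,250.00    35,250.9224   176,254.6121   1,057,527.6728
  Σ                 45,873.1234   201,716.7909   1,157,225.7880
P = 45,873.1234.
Convexity = Σ t(t+1)·PV / [P·(1+y)²] = 1,157,225.7880 / (45,873.1234 × 1.179396) = 21.38948.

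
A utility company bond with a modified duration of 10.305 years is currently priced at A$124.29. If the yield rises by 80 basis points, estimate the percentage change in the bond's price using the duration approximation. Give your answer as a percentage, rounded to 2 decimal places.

Duration approximation: ΔP/P ≈ -D_mod · Δy = -10.305 × (+0.008) = -0.082440.
As a percentage: -8.2440%.

-8.24%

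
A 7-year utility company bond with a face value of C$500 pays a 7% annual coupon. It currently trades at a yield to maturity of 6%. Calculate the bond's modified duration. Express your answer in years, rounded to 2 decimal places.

5.48 years

Periodic yield y = 0.06. First find Macaulay duration:
  t   CF        PV=CF/(1+0.06)^t    t·PV
  1        35.00        33.0189        33.0189
  2        35.00        31.1499        62.2998
  3        35.00        29.3867        88.1600
  4        35.00        27.7233       110.8931
  5        35.00        26.1540       130.7702
  6        35.00        24.6736       148.0417
  7       535.00       355.8056     2,490.6389
  Σ                    527.9119     3,063.8225
P = 527.9119; Macaulay duration = 3,063.8225 / 527.9119 = 5.80366 years.
Modified duration = D_Mac / (1 + y) = 5.80366 / 1.06 = 5.47515 years.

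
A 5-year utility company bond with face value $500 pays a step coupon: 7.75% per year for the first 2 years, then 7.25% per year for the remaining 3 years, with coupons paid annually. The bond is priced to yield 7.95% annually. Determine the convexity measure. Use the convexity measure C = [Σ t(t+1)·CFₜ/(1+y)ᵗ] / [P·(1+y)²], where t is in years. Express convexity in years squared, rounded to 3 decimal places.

With y = 0.0795:
  t   CF        PV=CF/(1+0.0795)^t    t·PV        t(t+1)·PV
  1        38.75        35.8962        35.8962          71.7925
  2        38.75        33.2527        66.5053         199.5160
  3        36.25        28.8164        86.4493         345.7971
  4        36.25        26.6942       106.7769         533.8846
  5       536.25       365.8087     1,829.0437      10,974.2621
  Σ                    490.4683     2,124.6714      12,125.2522
P = 490.4683.
Convexity = Σ t(t+1)·PV / [P·(1+y)²] = 12,125.2522 / (490.4683 × 1.165320) = 21.21459.

21.215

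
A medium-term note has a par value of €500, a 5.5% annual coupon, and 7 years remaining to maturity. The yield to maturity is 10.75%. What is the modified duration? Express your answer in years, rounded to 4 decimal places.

Periodic yield y = 0.1075. First find Macaulay duration:
  t   CF        PV=CF/(1+0.1075)^t    t·PV
  1        27.50        24.8307        24.8307
  2        27.50        22.4205        44.8410
  3        27.50        20.2442        60.7327
  4        27.50        18.2792        73.1169
  5        27.50        16.5049        82.5247
  6        27.50        14.9029        89.4173
  7       527.50       258.1168     1,806.8178
  Σ                    375.2993     2,182.2811
P = 375.2993; Macaulay duration = 2,182.2811 / 375.2993 = 5.81478 years.
Modified duration = D_Mac / (1 + y) = 5.81478 / 1.1075 = 5.25036 years.

5.2504 years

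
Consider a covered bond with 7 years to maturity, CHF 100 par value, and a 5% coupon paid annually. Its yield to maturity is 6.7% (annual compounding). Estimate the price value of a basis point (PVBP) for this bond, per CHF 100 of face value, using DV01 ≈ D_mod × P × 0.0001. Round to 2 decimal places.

Periodic yield y = 0.067.
  t   CF        PV=CF/(1+0.067)^t    t·PV
  1         5.00         4.6860         4.6860
  2         5.00         4.3918         8.7836
  3         5.00         4.1160        12.3480
  4         5.00         3.8576        15.4302
  5         5.00         3.6153        18.0766
  6         5.00         3.3883        20.3299
  7       105.00        66.6866       466.8060
  Σ                     90.7416       546.4604
P = 90.7416; D_Mac = 6.02216 yrs; D_mod = 5.64401 yrs.
DV01 ≈ 5.64401 × 90.7416 × 0.0001 = 0.051215.

CHF 0.05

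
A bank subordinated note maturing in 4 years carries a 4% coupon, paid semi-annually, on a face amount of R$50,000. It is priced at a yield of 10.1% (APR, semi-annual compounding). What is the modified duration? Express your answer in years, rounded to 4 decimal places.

Periodic yield y = 0.0505. First find Macaulay duration:
  t   CF        PV=CF/(1+0.0505)^t    t·PV
  1     1,000.00       951.9277       951.9277
  2     1,000.00       906.1663     1,812.3325
  3     1,000.00       862.6047     2,587.8142
  4     1,000.00       821.1373     3,284.5491
  5     1,000.00       781.6633     3,908.3165
  6     1,000.00       744.0869     4,464.5214
  7     1,000.00       708.3169     4,958.2183
  8    51,000.00    34,387.5886   275,100.7087
  Σ                 40,163.4916   297,068.3883
P = 40,163.4916; Macaulay duration = 297,068.3883 / 40,163.4916 = 7.39648 half-year periods = 3.69824 years.
Modified duration = D_Mac / (1 + y) = 3.69824 / 1.0505 = 3.52046 years.

3.5205 years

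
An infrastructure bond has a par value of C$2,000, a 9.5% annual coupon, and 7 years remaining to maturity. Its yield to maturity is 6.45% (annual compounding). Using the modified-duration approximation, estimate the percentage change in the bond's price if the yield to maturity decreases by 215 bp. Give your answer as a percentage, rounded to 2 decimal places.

Periodic yield y = 0.0645. Modified duration first:
  t   CF        PV=CF/(1+0.0645)^t    t·PV
  1       190.00       178.4876       178.4876
  2       190.00       167.6727       335.3453
  3       190.00       157.5131       472.5392
  4       190.00       147.9691       591.8763
  5       190.00       139.0034       695.0168
  6       190.00       130.5809       783.4853
  7     2,190.00     1,413.9188     9,897.4313
  Σ                  2,335.1453    12,954.1817
P = 2,335.1453; D_Mac = 5.54748 yrs; D_mod = 5.54748/(1+0.0645) = 5.21135 yrs.
ΔP/P ≈ -D_mod · Δy = -5.21135 × (-0.0215) = +0.112044 = +11.2044%.

+11.20%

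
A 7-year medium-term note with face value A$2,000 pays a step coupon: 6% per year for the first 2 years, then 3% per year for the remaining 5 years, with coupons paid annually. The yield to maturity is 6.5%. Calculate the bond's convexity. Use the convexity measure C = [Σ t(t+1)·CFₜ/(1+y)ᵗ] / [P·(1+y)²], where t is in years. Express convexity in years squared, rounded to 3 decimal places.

40.710

With y = 0.065:
  t   CF        PV=CF/(1+0.065)^t    t·PV        t(t+1)·PV
  1       120.00       112.6761       112.6761         225.3521
  2       120.00       105.7991       211.5982         634.7947
  3        60.00        49.6709       149.0128         596.0513
  4        60.00        46.6394       186.5575         932.7877
  5        60.00        43.7929       218.9643       1,313.7855
  6        60.00        41.1200       246.7203       1,727.0420
  7     2,060.00     1,325.6228     9,279.3596      74,234.8769
  Σ                  1,725.3212    10,404.8888      79,664.6903
P = 1,725.3212.
Convexity = Σ t(t+1)·PV / [P·(1+y)²] = 79,664.6903 / (1,725.3212 × 1.134225) = 40.70959.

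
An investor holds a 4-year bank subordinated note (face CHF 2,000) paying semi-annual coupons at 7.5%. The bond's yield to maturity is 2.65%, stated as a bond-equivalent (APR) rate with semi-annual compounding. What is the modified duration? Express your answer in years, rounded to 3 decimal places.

Periodic yield y = 0.01325. First find Macaulay duration:
  t   CF        PV=CF/(1+0.01325)^t    t·PV
  1        75.00        74.0192        74.0192
  2        75.00        73.0513       146.1026
  3        75.00        72.0960       216.2881
  4        75.00        71.1533       284.6130
  5        75.00        70.2228       351.1140
  6        75.00        69.3045       415.8271
  7        75.00        68.3982       478.7877
  8     2,075.00     1,867.6057    14,940.8460
  Σ                  2,365.8512    16,907.5980
P = 2,365.8512; Macaulay duration = 16,907.5980 / 2,365.8512 = 7.14652 half-year periods = 3.57326 years.
Modified duration = D_Mac / (1 + y) = 3.57326 / 1.01325 = 3.52653 years.

3.527 years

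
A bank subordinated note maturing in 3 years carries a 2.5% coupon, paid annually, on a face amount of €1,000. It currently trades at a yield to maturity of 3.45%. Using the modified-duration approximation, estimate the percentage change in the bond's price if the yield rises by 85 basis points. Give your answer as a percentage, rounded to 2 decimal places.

Periodic yield y = 0.0345. Modified duration first:
  t   CF        PV=CF/(1+0.0345)^t    t·PV
  1        25.00        24.1663        24.1663
  2        25.00        23.3603        46.7207
  3     1,025.00       925.8324     2,777.4972
  Σ                    973.3590     2,848.3842
P = 973.3590; D_Mac = 2.92634 yrs; D_mod = 2.92634/(1+0.0345) = 2.82875 yrs.
ΔP/P ≈ -D_mod · Δy = -2.82875 × (+0.0085) = -0.024044 = -2.4044%.

-2.40%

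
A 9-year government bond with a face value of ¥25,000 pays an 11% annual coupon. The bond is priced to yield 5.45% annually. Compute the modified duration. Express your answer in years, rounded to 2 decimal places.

Periodic yield y = 0.0545. First find Macaulay duration:
  t   CF        PV=CF/(1+0.0545)^t    t·PV
  1     2,750.00     2,607.8710     2,607.8710
  2     2,750.00     2,473.0877     4,946.1755
  3     2,750.00     2,345.2705     7,035.8115
  4     2,750.00     2,224.0593     8,896.2371
  5     2,750.00     2,109.1126    10,545.5632
  6     2,750.00     2,000.1068    12,000.6409
  7     2,750.00     1,896.7348    13,277.1434
  8     2,750.00     1,798.7053    14,389.6426
  9    27,750.00    17,212.4912   154,912.4206
  Σ                 34,667.4393   228,611.5058
P = 34,667.4393; Macaulay duration = 228,611.5058 / 34,667.4393 = 6.59442 years.
Modified duration = D_Mac / (1 + y) = 6.59442 / 1.0545 = 6.25359 years.

6.25 years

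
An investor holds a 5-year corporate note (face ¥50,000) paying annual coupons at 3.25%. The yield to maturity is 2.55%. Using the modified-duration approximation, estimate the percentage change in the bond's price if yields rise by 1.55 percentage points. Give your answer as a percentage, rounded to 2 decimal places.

-7.10%

Periodic yield y = 0.0255. Modified duration first:
  t   CF        PV=CF/(1+0.0255)^t    t·PV
  1     1,625.00     1,584.5929     1,584.5929
  2     1,625.00     1,545.1905     3,090.3810
  3     1,625.00     1,506.7679     4,520.3038
  4     1,625.00     1,469.3008     5,877.2031
  5    51,625.00    45,517.8501   227,589.2504
  Σ                 51,623.7022   242,661.7313
P = 51,623.7022; D_Mac = 4.70059 yrs; D_mod = 4.70059/(1+0.0255) = 4.58370 yrs.
ΔP/P ≈ -D_mod · Δy = -4.58370 × (+0.0155) = -0.071047 = -7.1047%.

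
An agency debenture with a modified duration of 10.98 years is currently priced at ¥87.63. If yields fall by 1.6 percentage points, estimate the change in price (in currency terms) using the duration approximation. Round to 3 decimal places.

Duration approximation: ΔP/P ≈ -D_mod · Δy = -10.98 × (-0.016) = +0.175680.
ΔP ≈ 87.63 × (+0.175680) = +15.3948384.

+¥15.395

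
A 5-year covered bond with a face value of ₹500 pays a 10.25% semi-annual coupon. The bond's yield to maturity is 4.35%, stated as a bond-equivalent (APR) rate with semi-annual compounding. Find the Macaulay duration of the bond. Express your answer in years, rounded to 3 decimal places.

Periodic yield y = 0.02175. Discount each cash flow and weight by its period:
  t   CF        PV=CF/(1+0.02175)^t    t·PV
  1       25.625        25.0795        25.0795
  2       25.625        24.5457        49.0913
  3       25.625        24.0231        72.0694
  4       25.625        23.5118        94.0471
  5       25.625        23.0113       115.0564
  6       25.625        22.5214       135.1286
  7       25.625        22.0420       154.2941
  8       25.625        21.5728       172.5825
  9       25.625        21.1136       190.0223
  10     525.625       423.8669     4,238.6694
  Σ                    631.2882     5,246.0406
Price P = Σ PV = 631.2882.
Macaulay duration = Σ(t·PV) / P = 5,246.0406 / 631.2882 = 8.31006 half-year periods.
In years: 8.31006 / 2 = 4.15503 years.

4.155 years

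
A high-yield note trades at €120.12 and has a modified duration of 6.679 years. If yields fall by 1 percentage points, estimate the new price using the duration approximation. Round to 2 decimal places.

€128.14

Duration approximation: ΔP/P ≈ -D_mod · Δy = -6.679 × (-0.01) = +0.066790.
New price ≈ 120.12 × (1 + 0.066790) = 128.1428148.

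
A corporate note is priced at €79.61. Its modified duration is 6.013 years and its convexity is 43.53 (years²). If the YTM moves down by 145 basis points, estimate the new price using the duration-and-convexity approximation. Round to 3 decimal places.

Duration effect: -D_mod·Δy = -6.013 × (-0.0145) = +0.0871885
Convexity effect: ½·C·(Δy)² = 0.5 × 43.53 × (-0.0145)² = +0.00457609125
ΔP/P ≈ +0.0871885 + 0.00457609125 = +0.09176459125
New price ≈ 79.61 × (1 + 0.09176459125) = 86.9153791094125.

€86.915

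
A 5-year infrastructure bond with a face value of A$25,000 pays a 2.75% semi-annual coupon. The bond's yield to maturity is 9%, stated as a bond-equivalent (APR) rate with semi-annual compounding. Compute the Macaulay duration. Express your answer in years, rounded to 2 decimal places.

Periodic yield y = 0.045. Discount each cash flow and weight by its period:
  t   CF        PV=CF/(1+0.045)^t    t·PV
  1       343.75       328.9474       328.9474
  2       343.75       314.7822       629.5643
  3       343.75       301.2270       903.6809
  4       343.75       288.2555     1,153.0218
  5       343.75       275.8425     1,379.2127
  6       343.75       263.9642     1,583.7850
  7       343.75       252.5973     1,768.1810
  8       343.75       241.7199     1,933.7591
  9       343.75       231.3109     2,081.7981
  10   25,343.75    16,319.5422   163,195.4219
  Σ                 18,818.1889   174,957.3722
Price P = Σ PV = 18,818.1889.
Macaulay duration = Σ(t·PV) / P = 174,957.3722 / 18,818.1889 = 9.29725 half-year periods.
In years: 9.29725 / 2 = 4.64862 years.

4.65 years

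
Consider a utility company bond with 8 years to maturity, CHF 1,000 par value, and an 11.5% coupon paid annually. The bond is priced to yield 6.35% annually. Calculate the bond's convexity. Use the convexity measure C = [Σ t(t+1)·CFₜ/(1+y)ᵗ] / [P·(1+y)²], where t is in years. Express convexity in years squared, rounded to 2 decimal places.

With y = 0.0635:
  t   CF        PV=CF/(1+0.0635)^t    t·PV        t(t+1)·PV
  1       115.00       108.1335       108.1335         216.2670
  2       115.00       101.6770       203.3541         610.0622
  3       115.00        95.6060       286.8181       1,147.2726
  4       115.00        89.8976       359.5902       1,797.9510
  5       115.00        84.5299       422.6495       2,535.8971
  6       115.00        79.4827       476.8965       3,338.2754
  7       115.00        74.7370       523.1587       4,185.2693
  8     1,115.00       681.3573     5,450.8584      49,057.7256
  Σ                  1,315.4211     7,831.4590      62,888.7202
P = 1,315.4211.
Convexity = Σ t(t+1)·PV / [P·(1+y)²] = 62,888.7202 / (1,315.4211 × 1.131032) = 42.27007.

42.27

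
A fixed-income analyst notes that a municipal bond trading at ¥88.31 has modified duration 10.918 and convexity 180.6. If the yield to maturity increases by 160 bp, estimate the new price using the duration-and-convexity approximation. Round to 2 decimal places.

Duration effect: -D_mod·Δy = -10.918 × (+0.016) = -0.174688
Convexity effect: ½·C·(Δy)² = 0.5 × 180.6 × (0.016)² = +0.0231168
ΔP/P ≈ -0.174688 + 0.0231168 = -0.1515712
New price ≈ 88.31 × (1 - 0.1515712) = 74.924747328.

¥74.92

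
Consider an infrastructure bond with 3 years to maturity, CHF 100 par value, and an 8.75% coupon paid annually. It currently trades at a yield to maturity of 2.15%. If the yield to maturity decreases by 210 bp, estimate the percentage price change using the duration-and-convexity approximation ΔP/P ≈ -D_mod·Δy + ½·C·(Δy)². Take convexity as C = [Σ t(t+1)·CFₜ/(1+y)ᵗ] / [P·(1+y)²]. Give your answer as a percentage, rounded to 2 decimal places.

With y = 0.0215:
  t   CF        PV=CF/(1+0.0215)^t    t·PV        t(t+1)·PV
  1         8.75         8.5658         8.5658          17.1317
  2         8.75         8.3855        16.7711          50.3133
  3       108.75       102.0268       306.0803       1,224.3213
  Σ                    118.9782       331.4172       1,291.7662
P = 118.9782; D_Mac = 2.78553 yrs; D_mod = 2.72690 yrs; C = 10.40495.
Duration effect: -2.72690 × (-0.021) = +0.057265
Convexity effect: 0.5 × 10.40495 × (-0.021)² = +0.0022943
ΔP/P ≈ +0.057265 + 0.0022943 = +0.059559 = +5.9559%.

+5.96%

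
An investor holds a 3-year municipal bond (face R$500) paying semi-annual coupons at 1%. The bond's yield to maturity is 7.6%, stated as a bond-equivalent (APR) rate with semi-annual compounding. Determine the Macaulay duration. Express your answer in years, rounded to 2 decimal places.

Periodic yield y = 0.038. Discount each cash flow and weight by its period:
  t   CF        PV=CF/(1+0.038)^t    t·PV
  1         2.50         2.4085         2.4085
  2         2.50         2.3203         4.6406
  3         2.50         2.2354         6.7061
  4         2.50         2.1535         8.6141
  5         2.50         2.0747        10.3735
  6       502.50       401.7464     2,410.4781
  Σ                    412.9387     2,443.2209
Price P = Σ PV = 412.9387.
Macaulay duration = Σ(t·PV) / P = 2,443.2209 / 412.9387 = 5.91667 half-year periods.
In years: 5.91667 / 2 = 2.95833 years.

2.96 years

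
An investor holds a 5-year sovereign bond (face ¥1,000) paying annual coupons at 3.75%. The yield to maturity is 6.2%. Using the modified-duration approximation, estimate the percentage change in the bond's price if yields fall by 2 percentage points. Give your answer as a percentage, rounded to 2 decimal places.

+8.72%

Periodic yield y = 0.062. Modified duration first:
  t   CF        PV=CF/(1+0.062)^t    t·PV
  1        37.50        35.3107        35.3107
  2        37.50        33.2493        66.4986
  3        37.50        31.3082        93.9245
  4        37.50        29.4804       117.9216
  5     1,037.50       768.0076     3,840.0380
  Σ                    897.3562     4,153.6934
P = 897.3562; D_Mac = 4.62881 yrs; D_mod = 4.62881/(1+0.062) = 4.35858 yrs.
ΔP/P ≈ -D_mod · Δy = -4.35858 × (-0.02) = +0.087172 = +8.7172%.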